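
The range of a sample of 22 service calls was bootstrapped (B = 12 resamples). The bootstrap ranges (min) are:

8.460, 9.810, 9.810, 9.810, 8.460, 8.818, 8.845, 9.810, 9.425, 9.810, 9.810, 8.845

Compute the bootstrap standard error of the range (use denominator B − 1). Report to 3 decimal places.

SE* = 0.575

Bootstrap SE is the standard deviation of the 12 replicate ranges.
Mean of replicates: (8.460 + 9.810 + 9.810 + 9.810 + 8.460 + 8.818 + 8.845 + 9.810 + 9.425 + 9.810 + 9.810 + 8.845) / 12 = 111.7130 / 12 = 9.3094
Sum of squared deviations: (−0.8494)² + (+0.5006)² + (+0.5006)² + (+0.5006)² + (−0.8494)² + (−0.4914)² + (−0.4644)² + (+0.5006)² + (+0.1156)² + (+0.5006)² + (+0.5006)² + (−0.4644)² = 3.6327
Variance = 3.6327 / 11 = 0.3302
SE* = √0.3302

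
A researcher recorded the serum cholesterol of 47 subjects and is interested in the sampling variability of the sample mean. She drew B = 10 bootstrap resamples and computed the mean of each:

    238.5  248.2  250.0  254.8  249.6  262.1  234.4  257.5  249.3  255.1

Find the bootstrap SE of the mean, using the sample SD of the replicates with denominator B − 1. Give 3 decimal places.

SE* = 8.374

Bootstrap SE is the standard deviation of the 10 replicate means.
Mean of replicates: (238.5 + 248.2 + 250.0 + 254.8 + 249.6 + 262.1 + 234.4 + 257.5 + 249.3 + 255.1) / 10 = 2499.5000 / 10 = 249.9500
Sum of squared deviations: (−11.4500)² + (−1.7500)² + (+0.0500)² + (+4.8500)² + (−0.3500)² + (+12.1500)² + (−15.5500)² + (+7.5500)² + (−0.6500)² + (+5.1500)² = 631.1850
Variance = 631.1850 / 9 = 70.1317
SE* = √70.1317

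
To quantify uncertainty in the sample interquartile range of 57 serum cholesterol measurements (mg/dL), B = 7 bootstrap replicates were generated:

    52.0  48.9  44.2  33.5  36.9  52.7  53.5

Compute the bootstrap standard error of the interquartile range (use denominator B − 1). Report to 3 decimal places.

SE* = 8.040

Bootstrap SE is the standard deviation of the 7 replicate interquartile ranges.
Mean of replicates: (52.0 + 48.9 + 44.2 + 33.5 + 36.9 + 52.7 + 53.5) / 7 = 321.7000 / 7 = 45.9571
Sum of squared deviations: (+6.0429)² + (+2.9429)² + (−1.7571)² + (−12.4571)² + (−9.0571)² + (+6.7429)² + (+7.5429)² = 387.8371
Variance = 387.8371 / 6 = 64.6395
SE* = √64.6395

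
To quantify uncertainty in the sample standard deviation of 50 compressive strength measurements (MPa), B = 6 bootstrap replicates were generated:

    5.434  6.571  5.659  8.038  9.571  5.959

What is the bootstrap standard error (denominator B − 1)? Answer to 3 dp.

Bootstrap SE is the standard deviation of the 6 replicate standard deviations.
Mean of replicates: (5.434 + 6.571 + 5.659 + 8.038 + 9.571 + 5.959) / 6 = 41.2320 / 6 = 6.8720
Sum of squared deviations: (−1.4380)² + (−0.3010)² + (−1.2130)² + (+1.1660)² + (+2.6990)² + (−0.9130)² = 13.1075
Variance = 13.1075 / 5 = 2.6215
SE* = √2.6215

SE* = 1.619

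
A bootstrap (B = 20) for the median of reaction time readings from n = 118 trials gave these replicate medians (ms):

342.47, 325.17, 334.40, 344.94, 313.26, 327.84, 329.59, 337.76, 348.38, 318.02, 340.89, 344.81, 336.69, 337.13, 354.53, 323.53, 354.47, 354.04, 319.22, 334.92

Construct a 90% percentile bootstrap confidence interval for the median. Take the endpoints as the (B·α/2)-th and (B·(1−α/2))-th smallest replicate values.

(313.26, 354.47)

Sorted replicates: 313.26, 318.02, 319.22, 323.53, 325.17, 327.84, 329.59, 334.40, 334.92, 336.69, 337.13, 337.76, 340.89, 342.47, 344.81, 344.94, 348.38, 354.04, 354.47, 354.53
α = 0.10; lower rank = 20 × 0.050 = 1; upper rank = 20 × 0.950 = 19.
The 1st smallest replicate is 313.26; the 19th is 354.47.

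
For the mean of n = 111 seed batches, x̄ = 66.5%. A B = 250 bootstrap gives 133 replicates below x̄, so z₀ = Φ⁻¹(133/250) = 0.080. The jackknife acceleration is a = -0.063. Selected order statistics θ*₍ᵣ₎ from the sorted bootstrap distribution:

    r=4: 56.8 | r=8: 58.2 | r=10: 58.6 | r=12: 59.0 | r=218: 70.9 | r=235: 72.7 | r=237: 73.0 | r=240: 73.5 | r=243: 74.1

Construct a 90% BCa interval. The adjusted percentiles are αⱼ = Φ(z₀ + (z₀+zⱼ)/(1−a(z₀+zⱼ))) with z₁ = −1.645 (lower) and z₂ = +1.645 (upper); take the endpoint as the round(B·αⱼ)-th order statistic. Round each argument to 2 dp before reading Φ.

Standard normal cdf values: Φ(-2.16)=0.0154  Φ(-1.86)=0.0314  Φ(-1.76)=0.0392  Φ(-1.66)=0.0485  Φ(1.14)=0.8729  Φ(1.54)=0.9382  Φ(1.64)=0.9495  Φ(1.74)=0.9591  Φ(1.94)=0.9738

Lower: z₀ + z₁ = 0.080 + (-1.645) = -1.565; 1 − a(z₀+z₁) = 1 − (-0.063)(-1.565) = 0.9014; argument = 0.080 + (-1.565)/0.9014 = -1.6562 → -1.66.
α₁ = Φ(-1.66) = 0.0485; rank = round(250 × 0.0485) = 12; θ*₍12₎ = 59.0.
Upper: z₀ + z₂ = 1.725; 1 − a(z₀+z₂) = 1.1087; argument = 1.6359 → 1.64; α₂ = 0.9495; rank = 237; θ*₍237₎ = 73.0.

(59.0, 73.0)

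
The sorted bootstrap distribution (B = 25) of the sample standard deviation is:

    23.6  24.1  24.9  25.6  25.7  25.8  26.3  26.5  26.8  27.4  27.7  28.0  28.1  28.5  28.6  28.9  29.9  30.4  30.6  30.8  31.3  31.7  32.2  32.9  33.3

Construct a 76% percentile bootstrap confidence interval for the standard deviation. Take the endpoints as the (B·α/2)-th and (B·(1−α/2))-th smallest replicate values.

α = 0.24; lower rank = 25 × 0.120 = 3; upper rank = 25 × 0.880 = 22.
The 3rd smallest replicate is 24.9; the 22nd is 31.7.

(24.9, 31.7)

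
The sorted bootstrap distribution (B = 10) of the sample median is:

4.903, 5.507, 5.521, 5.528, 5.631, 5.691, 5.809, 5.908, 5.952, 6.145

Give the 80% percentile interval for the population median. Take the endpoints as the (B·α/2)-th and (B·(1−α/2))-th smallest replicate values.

α = 0.20; lower rank = 10 × 0.100 = 1; upper rank = 10 × 0.900 = 9.
The 1st smallest replicate is 4.903; the 9th is 5.952.

(4.903, 5.952)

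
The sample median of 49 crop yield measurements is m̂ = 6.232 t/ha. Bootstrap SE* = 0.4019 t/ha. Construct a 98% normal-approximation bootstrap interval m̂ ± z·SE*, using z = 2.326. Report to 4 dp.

(5.2972, 7.1668)

Margin = 2.326 × 0.4019 = 0.93482
Interval: 6.232 ± 0.93482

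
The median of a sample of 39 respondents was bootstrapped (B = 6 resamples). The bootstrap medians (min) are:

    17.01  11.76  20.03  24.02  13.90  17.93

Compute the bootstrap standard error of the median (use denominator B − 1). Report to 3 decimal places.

SE* = 4.364

Bootstrap SE is the standard deviation of the 6 replicate medians.
Mean of replicates: (17.01 + 11.76 + 20.03 + 24.02 + 13.90 + 17.93) / 6 = 104.6500 / 6 = 17.4417
Sum of squared deviations: (−0.4317)² + (−5.6817)² + (+2.5883)² + (+6.5783)² + (−3.5417)² + (+0.4883)² = 95.2235
Variance = 95.2235 / 5 = 19.0447
SE* = √19.0447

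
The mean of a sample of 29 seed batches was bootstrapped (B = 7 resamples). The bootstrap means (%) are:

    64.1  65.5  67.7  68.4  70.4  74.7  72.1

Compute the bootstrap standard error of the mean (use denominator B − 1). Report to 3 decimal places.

Bootstrap SE is the standard deviation of the 7 replicate means.
Mean of replicates: (64.1 + 65.5 + 67.7 + 68.4 + 70.4 + 74.7 + 72.1) / 7 = 482.9000 / 7 = 68.9857
Sum of squared deviations: (−4.8857)² + (−3.4857)² + (−1.2857)² + (−0.5857)² + (+1.4143)² + (+5.7143)² + (+3.1143)² = 82.3686
Variance = 82.3686 / 6 = 13.7281
SE* = √13.7281

SE* = 3.705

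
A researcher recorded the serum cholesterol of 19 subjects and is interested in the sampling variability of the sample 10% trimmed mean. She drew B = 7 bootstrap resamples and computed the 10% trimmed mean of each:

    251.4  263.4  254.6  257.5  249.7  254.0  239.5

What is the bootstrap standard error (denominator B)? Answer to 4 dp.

SE* = 6.8406

Bootstrap SE is the standard deviation of the 7 replicate 10% trimmed means.
Mean of replicates: (251.4 + 263.4 + 254.6 + 257.5 + 249.7 + 254.0 + 239.5) / 7 = 1770.10000 / 7 = 252.87143
Sum of squared deviations: (−1.47143)² + (+10.52857)² + (+1.72857)² + (+4.62857)² + (−3.17143)² + (+1.12857)² + (−13.37143)² = 327.55429
Variance = 327.55429 / 7 = 46.79347
SE* = √46.79347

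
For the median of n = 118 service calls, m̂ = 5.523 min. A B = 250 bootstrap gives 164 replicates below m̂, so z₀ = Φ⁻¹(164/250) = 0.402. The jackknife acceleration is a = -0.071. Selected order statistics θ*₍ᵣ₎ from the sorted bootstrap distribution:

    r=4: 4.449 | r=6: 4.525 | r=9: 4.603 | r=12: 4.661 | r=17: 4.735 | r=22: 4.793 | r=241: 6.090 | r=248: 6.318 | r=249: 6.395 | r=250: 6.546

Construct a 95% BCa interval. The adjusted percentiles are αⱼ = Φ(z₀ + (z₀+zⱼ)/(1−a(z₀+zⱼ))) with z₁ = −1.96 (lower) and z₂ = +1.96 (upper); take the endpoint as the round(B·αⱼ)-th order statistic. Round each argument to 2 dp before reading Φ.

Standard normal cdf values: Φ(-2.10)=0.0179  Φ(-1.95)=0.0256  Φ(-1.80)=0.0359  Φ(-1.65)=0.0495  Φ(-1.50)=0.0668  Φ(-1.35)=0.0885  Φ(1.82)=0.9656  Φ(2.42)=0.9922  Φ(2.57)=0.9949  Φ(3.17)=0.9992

(4.793, 6.318)

Lower: z₀ + z₁ = 0.402 + (-1.960) = -1.558; 1 − a(z₀+z₁) = 1 − (-0.071)(-1.558) = 0.8894; argument = 0.402 + (-1.558)/0.8894 = -1.3498 → -1.35.
α₁ = Φ(-1.35) = 0.0885; rank = round(250 × 0.0885) = 22; θ*₍22₎ = 4.793.
Upper: z₀ + z₂ = 2.362; 1 − a(z₀+z₂) = 1.1677; argument = 2.4248 → 2.42; α₂ = 0.9922; rank = 248; θ*₍248₎ = 6.318.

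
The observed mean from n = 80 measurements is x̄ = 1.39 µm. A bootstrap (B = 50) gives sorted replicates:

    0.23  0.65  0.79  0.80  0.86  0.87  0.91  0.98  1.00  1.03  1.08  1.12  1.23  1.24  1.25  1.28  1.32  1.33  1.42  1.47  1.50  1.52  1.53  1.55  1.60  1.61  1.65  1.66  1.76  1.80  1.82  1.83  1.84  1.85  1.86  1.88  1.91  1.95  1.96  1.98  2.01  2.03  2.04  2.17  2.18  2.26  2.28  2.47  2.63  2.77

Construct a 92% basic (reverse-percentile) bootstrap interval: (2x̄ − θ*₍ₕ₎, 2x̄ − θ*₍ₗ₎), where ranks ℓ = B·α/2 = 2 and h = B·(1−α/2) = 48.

(0.31, 2.13)

Percentile endpoints at ranks 2 and 48: θ*₍2₎ = 0.65, θ*₍48₎ = 2.47.
Basic interval reflects these around x̄:
  lower = 2 × 1.39 − 2.47 = 0.31
  upper = 2 × 1.39 − 0.65 = 2.13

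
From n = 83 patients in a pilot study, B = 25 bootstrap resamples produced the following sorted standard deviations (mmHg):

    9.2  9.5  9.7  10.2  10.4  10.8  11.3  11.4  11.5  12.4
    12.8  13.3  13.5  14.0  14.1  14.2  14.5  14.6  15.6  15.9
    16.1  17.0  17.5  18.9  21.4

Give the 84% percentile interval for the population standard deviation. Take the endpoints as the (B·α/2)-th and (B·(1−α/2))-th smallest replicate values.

(9.5, 17.5)

α = 0.16; lower rank = 25 × 0.080 = 2; upper rank = 25 × 0.920 = 23.
The 2nd smallest replicate is 9.5; the 23rd is 17.5.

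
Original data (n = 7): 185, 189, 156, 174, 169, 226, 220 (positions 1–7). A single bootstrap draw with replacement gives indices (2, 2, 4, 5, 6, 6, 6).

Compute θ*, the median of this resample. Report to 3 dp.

Resample values: 189, 189, 174, 169, 226, 226, 226.
Sorted: 169, 174, 189, 189, 226, 226, 226
Median = middle value = 189.000

θ* = 189.000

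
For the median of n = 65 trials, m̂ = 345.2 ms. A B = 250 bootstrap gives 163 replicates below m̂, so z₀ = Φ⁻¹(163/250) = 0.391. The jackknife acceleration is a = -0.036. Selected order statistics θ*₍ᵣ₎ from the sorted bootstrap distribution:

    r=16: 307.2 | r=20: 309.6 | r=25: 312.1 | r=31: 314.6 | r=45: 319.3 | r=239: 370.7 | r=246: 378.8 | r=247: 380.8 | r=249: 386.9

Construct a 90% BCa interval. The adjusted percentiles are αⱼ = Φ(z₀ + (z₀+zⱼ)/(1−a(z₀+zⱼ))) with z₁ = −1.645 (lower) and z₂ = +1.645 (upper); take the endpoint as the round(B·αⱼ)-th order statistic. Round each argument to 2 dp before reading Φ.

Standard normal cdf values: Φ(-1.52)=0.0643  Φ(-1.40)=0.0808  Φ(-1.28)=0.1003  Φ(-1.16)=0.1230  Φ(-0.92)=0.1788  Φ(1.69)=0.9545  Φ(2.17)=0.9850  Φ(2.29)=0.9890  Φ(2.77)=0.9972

Lower: z₀ + z₁ = 0.391 + (-1.645) = -1.254; 1 − a(z₀+z₁) = 1 − (-0.036)(-1.254) = 0.9549; argument = 0.391 + (-1.254)/0.9549 = -0.9223 → -0.92.
α₁ = Φ(-0.92) = 0.1788; rank = round(250 × 0.1788) = 45; θ*₍45₎ = 319.3.
Upper: z₀ + z₂ = 2.036; 1 − a(z₀+z₂) = 1.0733; argument = 2.2880 → 2.29; α₂ = 0.9890; rank = 247; θ*₍247₎ = 380.8.

(319.3, 380.8)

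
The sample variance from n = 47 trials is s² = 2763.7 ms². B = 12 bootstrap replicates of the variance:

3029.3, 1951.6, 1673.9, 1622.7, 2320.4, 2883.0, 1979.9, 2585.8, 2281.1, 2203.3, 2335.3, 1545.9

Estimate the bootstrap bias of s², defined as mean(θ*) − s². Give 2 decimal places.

mean(θ*) = (3029.3 + 1951.6 + 1673.9 + 1622.7 + 2320.4 + 2883.0 + 1979.9 + 2585.8 + 2281.1 + 2203.3 + 2335.3 + 1545.9) / 12 = 2201.017
bias = 2201.017 − 2763.7

bias = −562.68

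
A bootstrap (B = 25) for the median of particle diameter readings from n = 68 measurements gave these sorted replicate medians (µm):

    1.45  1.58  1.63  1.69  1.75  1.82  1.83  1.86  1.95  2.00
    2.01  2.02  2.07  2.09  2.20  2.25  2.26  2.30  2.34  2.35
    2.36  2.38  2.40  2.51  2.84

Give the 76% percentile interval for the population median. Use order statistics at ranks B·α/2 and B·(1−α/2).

(1.63, 2.38)

α = 0.24; lower rank = 25 × 0.120 = 3; upper rank = 25 × 0.880 = 22.
The 3rd smallest replicate is 1.63; the 22nd is 2.38.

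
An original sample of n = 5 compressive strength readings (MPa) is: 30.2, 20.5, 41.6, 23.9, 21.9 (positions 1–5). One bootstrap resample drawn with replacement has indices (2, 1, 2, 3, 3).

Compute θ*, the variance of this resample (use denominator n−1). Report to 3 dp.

Resample values: 20.5, 30.2, 20.5, 41.6, 41.6.
Mean = 30.8800; sum of squared deviations = 445.7880
s² = 445.7880 / 4 = 111.4470

θ* = 111.447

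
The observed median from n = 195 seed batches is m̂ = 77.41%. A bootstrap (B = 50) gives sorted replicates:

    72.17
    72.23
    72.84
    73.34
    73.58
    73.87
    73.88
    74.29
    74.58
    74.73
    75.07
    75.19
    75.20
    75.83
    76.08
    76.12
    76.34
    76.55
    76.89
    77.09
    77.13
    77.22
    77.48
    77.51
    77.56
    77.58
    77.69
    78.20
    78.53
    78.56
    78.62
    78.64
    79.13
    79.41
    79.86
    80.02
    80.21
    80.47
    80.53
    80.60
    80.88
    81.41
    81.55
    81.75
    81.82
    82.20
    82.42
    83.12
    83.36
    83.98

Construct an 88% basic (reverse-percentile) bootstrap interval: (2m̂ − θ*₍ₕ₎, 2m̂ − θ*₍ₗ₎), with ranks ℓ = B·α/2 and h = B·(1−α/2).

Percentile endpoints at ranks 3 and 47: θ*₍3₎ = 72.84, θ*₍47₎ = 82.42.
Basic interval reflects these around m̂:
  lower = 2 × 77.41 − 82.42 = 72.40
  upper = 2 × 77.41 − 72.84 = 81.98

(72.40, 81.98)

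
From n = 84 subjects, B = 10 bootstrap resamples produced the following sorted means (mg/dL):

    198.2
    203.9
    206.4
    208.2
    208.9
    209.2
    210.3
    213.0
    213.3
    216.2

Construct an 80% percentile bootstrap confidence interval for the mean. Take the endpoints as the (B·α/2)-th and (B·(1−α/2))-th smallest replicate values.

(198.2, 213.3)

α = 0.20; lower rank = 10 × 0.100 = 1; upper rank = 10 × 0.900 = 9.
The 1st smallest replicate is 198.2; the 9th is 213.3.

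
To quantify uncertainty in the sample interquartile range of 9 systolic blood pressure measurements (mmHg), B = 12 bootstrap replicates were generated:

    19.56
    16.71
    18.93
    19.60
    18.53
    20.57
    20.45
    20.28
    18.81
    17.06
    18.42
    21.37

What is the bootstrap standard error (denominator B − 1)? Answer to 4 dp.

Bootstrap SE is the standard deviation of the 12 replicate interquartile ranges.
Mean of replicates: (19.56 + 16.71 + 18.93 + 19.60 + 18.53 + 20.57 + 20.45 + 20.28 + 18.81 + 17.06 + 18.42 + 21.37) / 12 = 230.29000 / 12 = 19.19083
Sum of squared deviations: (+0.36917)² + (−2.48083)² + (−0.26083)² + (+0.40917)² + (−0.66083)² + (+1.37917)² + (+1.25917)² + (+1.08917)² + (−0.38083)² + (−2.13083)² + (−0.77083)² + (+2.17917)² = 21.66529
Variance = 21.66529 / 11 = 1.96957
SE* = √1.96957

SE* = 1.4034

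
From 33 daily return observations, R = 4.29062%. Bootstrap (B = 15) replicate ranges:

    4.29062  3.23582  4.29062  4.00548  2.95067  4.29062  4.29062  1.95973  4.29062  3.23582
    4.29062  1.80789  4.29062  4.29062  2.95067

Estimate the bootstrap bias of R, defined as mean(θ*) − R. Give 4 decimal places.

mean(θ*) = (4.29062 + 3.23582 + 4.29062 + 4.00548 + 2.95067 + 4.29062 + 4.29062 + 1.95973 + 4.29062 + 3.23582 + 4.29062 + 1.80789 + 4.29062 + 4.29062 + 2.95067) / 15 = 3.63140
bias = 3.63140 − 4.29062

bias = −0.6592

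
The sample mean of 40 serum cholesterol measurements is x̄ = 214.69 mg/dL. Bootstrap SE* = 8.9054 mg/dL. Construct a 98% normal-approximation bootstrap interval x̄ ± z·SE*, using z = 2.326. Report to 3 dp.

Margin = 2.326 × 8.9054 = 20.7140
Interval: 214.69 ± 20.7140

(193.976, 235.404)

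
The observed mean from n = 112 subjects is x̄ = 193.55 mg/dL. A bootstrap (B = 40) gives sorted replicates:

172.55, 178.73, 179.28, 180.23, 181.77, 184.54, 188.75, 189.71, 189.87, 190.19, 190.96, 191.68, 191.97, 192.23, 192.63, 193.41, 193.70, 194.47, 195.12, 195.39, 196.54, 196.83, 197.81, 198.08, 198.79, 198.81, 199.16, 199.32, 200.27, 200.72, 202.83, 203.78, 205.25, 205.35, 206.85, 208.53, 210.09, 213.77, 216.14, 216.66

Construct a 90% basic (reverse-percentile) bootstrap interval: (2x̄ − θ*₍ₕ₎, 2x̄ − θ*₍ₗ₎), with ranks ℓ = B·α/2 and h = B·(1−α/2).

(173.33, 208.37)

Percentile endpoints at ranks 2 and 38: θ*₍2₎ = 178.73, θ*₍38₎ = 213.77.
Basic interval reflects these around x̄:
  lower = 2 × 193.55 − 213.77 = 173.33
  upper = 2 × 193.55 − 178.73 = 208.37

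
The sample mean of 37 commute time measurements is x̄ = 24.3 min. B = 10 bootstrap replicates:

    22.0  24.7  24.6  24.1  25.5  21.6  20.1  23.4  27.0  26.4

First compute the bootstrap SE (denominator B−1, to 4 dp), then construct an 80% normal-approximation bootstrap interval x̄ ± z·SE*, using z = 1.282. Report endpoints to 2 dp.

Mean of replicates = 23.9400; sum of squared deviations = 43.1640; SE* = √(43.1640/9) = 2.1900
Margin = 1.282 × 2.1900 = 2.808
Interval: 24.3 ± 2.808

(21.49, 27.11)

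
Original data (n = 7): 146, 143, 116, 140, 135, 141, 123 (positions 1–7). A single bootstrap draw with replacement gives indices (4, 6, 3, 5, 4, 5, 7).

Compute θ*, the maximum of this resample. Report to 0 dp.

θ* = 141

Resample values: 140, 141, 116, 135, 140, 135, 123.
Maximum = 141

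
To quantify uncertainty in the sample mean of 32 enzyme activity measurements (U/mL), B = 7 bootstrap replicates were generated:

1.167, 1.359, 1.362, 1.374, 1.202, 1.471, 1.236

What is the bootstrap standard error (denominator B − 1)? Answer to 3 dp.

Bootstrap SE is the standard deviation of the 7 replicate means.
Mean of replicates: (1.167 + 1.359 + 1.362 + 1.374 + 1.202 + 1.471 + 1.236) / 7 = 9.1710 / 7 = 1.3101
Sum of squared deviations: (−0.1431)² + (+0.0489)² + (+0.0519)² + (+0.0639)² + (−0.1081)² + (+0.1609)² + (−0.0741)² = 0.0727
Variance = 0.0727 / 6 = 0.0121
SE* = √0.0121

SE* = 0.110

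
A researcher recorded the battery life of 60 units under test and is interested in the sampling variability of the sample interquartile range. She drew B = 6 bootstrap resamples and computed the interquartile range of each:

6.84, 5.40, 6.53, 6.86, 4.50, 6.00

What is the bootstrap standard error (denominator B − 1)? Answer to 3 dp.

SE* = 0.931

Bootstrap SE is the standard deviation of the 6 replicate interquartile ranges.
Mean of replicates: (6.84 + 5.40 + 6.53 + 6.86 + 4.50 + 6.00) / 6 = 36.1300 / 6 = 6.0217
Sum of squared deviations: (+0.8183)² + (−0.6217)² + (+0.5083)² + (+0.8383)² + (−1.5217)² + (−0.0217)² = 4.3333
Variance = 4.3333 / 5 = 0.8667
SE* = √0.8667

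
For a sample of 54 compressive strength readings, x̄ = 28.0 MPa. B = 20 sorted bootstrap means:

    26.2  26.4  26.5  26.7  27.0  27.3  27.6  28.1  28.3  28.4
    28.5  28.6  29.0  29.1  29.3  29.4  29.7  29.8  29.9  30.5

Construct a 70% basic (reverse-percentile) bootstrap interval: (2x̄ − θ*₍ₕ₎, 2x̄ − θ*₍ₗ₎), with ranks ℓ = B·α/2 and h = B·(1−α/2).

(26.3, 29.5)

Percentile endpoints at ranks 3 and 17: θ*₍3₎ = 26.5, θ*₍17₎ = 29.7.
Basic interval reflects these around x̄:
  lower = 2 × 28.0 − 29.7 = 26.3
  upper = 2 × 28.0 − 26.5 = 29.5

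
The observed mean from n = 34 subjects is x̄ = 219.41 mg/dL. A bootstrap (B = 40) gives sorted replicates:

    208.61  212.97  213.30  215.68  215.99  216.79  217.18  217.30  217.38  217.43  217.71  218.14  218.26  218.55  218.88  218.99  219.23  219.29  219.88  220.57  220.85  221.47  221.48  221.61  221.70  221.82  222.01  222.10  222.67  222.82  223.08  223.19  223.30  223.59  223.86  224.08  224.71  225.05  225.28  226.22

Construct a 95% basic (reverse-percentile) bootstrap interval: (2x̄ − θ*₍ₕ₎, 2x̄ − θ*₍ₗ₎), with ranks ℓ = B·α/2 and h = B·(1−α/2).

(213.54, 230.21)

Percentile endpoints at ranks 1 and 39: θ*₍1₎ = 208.61, θ*₍39₎ = 225.28.
Basic interval reflects these around x̄:
  lower = 2 × 219.41 − 225.28 = 213.54
  upper = 2 × 219.41 − 208.61 = 230.21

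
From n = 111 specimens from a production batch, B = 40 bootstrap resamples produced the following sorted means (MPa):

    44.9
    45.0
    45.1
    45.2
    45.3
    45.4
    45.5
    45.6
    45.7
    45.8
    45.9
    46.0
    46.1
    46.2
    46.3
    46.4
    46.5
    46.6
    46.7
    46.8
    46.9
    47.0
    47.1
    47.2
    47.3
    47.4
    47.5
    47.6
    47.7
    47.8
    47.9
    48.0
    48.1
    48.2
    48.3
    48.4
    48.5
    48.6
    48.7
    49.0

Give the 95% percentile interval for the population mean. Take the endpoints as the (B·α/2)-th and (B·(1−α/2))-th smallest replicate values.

α = 0.05; lower rank = 40 × 0.025 = 1; upper rank = 40 × 0.975 = 39.
The 1st smallest replicate is 44.9; the 39th is 48.7.

(44.9, 48.7)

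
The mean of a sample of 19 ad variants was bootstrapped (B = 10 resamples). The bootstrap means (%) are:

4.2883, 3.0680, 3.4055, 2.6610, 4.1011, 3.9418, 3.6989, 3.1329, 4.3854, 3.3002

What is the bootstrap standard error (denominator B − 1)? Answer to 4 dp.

Bootstrap SE is the standard deviation of the 10 replicate means.
Mean of replicates: (4.2883 + 3.0680 + 3.4055 + 2.6610 + 4.1011 + 3.9418 + 3.6989 + 3.1329 + 4.3854 + 3.3002) / 10 = 35.98310 / 10 = 3.59831
Sum of squared deviations: (+0.68999)² + (−0.53031)² + (−0.19281)² + (−0.93731)² + (+0.50279)² + (+0.34349)² + (+0.10059)² + (−0.46541)² + (+0.78709)² + (−0.29811)² = 2.97893
Variance = 2.97893 / 9 = 0.33099
SE* = √0.33099

SE* = 0.5753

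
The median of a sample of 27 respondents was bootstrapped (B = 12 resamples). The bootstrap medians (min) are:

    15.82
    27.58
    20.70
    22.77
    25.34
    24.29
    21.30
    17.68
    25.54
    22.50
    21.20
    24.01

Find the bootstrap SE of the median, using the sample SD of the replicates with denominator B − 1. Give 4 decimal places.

Bootstrap SE is the standard deviation of the 12 replicate medians.
Mean of replicates: (15.82 + 27.58 + 20.70 + 22.77 + 25.34 + 24.29 + 21.30 + 17.68 + 25.54 + 22.50 + 21.20 + 24.01) / 12 = 268.73000 / 12 = 22.39417
Sum of squared deviations: (−6.57417)² + (+5.18583)² + (−1.69417)² + (+0.37583)² + (+2.94583)² + (+1.89583)² + (−1.09417)² + (−4.71417)² + (+3.14583)² + (+0.10583)² + (−1.19417)² + (+1.61583)² = 122.76109
Variance = 122.76109 / 11 = 11.16010
SE* = √11.16010

SE* = 3.3407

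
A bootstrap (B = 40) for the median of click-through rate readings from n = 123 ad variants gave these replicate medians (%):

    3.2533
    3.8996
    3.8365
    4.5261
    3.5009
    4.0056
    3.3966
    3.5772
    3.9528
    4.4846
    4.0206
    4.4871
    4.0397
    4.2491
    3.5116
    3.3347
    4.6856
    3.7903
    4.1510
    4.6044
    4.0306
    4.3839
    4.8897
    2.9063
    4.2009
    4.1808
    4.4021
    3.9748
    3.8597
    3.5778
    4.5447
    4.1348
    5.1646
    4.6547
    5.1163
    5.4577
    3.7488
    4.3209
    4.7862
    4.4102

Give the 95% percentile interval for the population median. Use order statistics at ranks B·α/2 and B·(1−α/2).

(2.9063, 5.1646)

Sorted replicates: 2.9063, 3.2533, 3.3347, 3.3966, 3.5009, 3.5116, 3.5772, 3.5778, 3.7488, 3.7903, 3.8365, 3.8597, 3.8996, 3.9528, 3.9748, 4.0056, 4.0206, 4.0306, 4.0397, 4.1348, 4.1510, 4.1808, 4.2009, 4.2491, 4.3209, 4.3839, 4.4021, 4.4102, 4.4846, 4.4871, 4.5261, 4.5447, 4.6044, 4.6547, 4.6856, 4.7862, 4.8897, 5.1163, 5.1646, 5.4577
α = 0.05; lower rank = 40 × 0.025 = 1; upper rank = 40 × 0.975 = 39.
The 1st smallest replicate is 2.9063; the 39th is 5.1646.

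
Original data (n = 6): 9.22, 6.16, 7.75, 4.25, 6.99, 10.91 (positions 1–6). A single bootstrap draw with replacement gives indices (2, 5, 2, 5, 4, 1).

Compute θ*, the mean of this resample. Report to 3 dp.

θ* = 6.628

Resample values: 6.16, 6.99, 6.16, 6.99, 4.25, 9.22.
Mean = (6.16 + 6.99 + 6.16 + 6.99 + 4.25 + 9.22) / 6 = 39.770 / 6 = 6.628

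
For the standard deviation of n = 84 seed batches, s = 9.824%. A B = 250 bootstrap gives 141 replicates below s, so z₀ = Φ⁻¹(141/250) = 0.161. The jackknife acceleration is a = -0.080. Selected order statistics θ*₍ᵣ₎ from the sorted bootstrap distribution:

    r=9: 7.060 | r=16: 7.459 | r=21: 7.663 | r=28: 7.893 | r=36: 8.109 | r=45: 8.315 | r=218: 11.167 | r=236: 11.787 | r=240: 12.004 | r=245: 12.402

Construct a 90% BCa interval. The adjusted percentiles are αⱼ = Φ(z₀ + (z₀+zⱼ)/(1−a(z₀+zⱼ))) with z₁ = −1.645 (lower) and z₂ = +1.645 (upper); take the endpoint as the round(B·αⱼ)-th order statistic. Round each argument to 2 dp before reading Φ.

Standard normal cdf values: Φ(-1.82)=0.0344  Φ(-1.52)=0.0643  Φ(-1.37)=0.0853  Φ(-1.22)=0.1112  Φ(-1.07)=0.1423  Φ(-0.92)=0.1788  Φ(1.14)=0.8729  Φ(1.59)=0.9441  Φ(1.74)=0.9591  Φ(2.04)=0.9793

(7.459, 12.004)

Lower: z₀ + z₁ = 0.161 + (-1.645) = -1.484; 1 − a(z₀+z₁) = 1 − (-0.080)(-1.484) = 0.8813; argument = 0.161 + (-1.484)/0.8813 = -1.5229 → -1.52.
α₁ = Φ(-1.52) = 0.0643; rank = round(250 × 0.0643) = 16; θ*₍16₎ = 7.459.
Upper: z₀ + z₂ = 1.806; 1 − a(z₀+z₂) = 1.1445; argument = 1.7390 → 1.74; α₂ = 0.9591; rank = 240; θ*₍240₎ = 12.004.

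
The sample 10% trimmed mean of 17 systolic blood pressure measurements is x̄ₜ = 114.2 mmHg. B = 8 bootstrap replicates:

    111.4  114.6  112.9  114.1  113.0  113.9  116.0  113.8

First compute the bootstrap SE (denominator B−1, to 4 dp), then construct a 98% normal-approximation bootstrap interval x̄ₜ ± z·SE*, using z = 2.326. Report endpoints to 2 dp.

Mean of replicates = 113.7125; sum of squared deviations = 12.7287; SE* = √(12.7287/7) = 1.3485
Margin = 2.326 × 1.3485 = 3.137
Interval: 114.2 ± 3.137

(111.06, 117.34)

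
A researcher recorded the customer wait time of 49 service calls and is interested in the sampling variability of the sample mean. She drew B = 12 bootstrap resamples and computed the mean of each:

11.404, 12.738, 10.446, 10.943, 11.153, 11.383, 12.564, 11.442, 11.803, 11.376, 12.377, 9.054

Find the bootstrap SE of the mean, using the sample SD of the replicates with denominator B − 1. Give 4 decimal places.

SE* = 0.9976

Bootstrap SE is the standard deviation of the 12 replicate means.
Mean of replicates: (11.404 + 12.738 + 10.446 + 10.943 + 11.153 + 11.383 + 12.564 + 11.442 + 11.803 + 11.376 + 12.377 + 9.054) / 12 = 136.68300 / 12 = 11.39025
Sum of squared deviations: (+0.01375)² + (+1.34775)² + (−0.94425)² + (−0.44725)² + (−0.23725)² + (−0.00725)² + (+1.17375)² + (+0.05175)² + (+0.41275)² + (−0.01425)² + (+0.98675)² + (−2.33625)² = 10.94727
Variance = 10.94727 / 11 = 0.99521
SE* = √0.99521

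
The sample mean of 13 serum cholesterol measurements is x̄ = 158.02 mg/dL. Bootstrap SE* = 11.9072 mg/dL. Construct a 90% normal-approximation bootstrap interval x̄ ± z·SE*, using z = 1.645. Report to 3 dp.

Margin = 1.645 × 11.9072 = 19.5873
Interval: 158.02 ± 19.5873

(138.433, 177.607)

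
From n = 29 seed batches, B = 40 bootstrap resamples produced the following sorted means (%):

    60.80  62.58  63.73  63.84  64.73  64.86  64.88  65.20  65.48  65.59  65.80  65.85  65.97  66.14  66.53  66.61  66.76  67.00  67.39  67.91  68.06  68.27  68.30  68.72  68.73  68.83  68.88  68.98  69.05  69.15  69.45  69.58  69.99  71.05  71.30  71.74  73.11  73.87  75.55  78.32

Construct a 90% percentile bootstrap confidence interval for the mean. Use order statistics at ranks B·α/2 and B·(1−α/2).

(62.58, 73.87)

α = 0.10; lower rank = 40 × 0.050 = 2; upper rank = 40 × 0.950 = 38.
The 2nd smallest replicate is 62.58; the 38th is 73.87.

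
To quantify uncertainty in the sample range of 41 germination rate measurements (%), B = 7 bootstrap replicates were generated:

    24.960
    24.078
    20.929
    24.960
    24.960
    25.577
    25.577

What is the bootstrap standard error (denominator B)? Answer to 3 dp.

SE* = 1.505

Bootstrap SE is the standard deviation of the 7 replicate ranges.
Mean of replicates: (24.960 + 24.078 + 20.929 + 24.960 + 24.960 + 25.577 + 25.577) / 7 = 171.0410 / 7 = 24.4344
Sum of squared deviations: (+0.5256)² + (−0.3564)² + (−3.5054)² + (+0.5256)² + (+0.5256)² + (+1.1426)² + (+1.1426)² = 15.8547
Variance = 15.8547 / 7 = 2.2650
SE* = √2.2650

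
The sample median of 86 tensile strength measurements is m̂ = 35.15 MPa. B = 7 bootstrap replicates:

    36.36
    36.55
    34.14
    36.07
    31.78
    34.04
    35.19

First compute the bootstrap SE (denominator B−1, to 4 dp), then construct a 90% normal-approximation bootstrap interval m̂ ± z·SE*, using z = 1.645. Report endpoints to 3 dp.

Mean of replicates = 34.8757; sum of squared deviations = 17.3546; SE* = √(17.3546/6) = 1.7007
Margin = 1.645 × 1.7007 = 2.7977
Interval: 35.15 ± 2.7977

(32.352, 37.948)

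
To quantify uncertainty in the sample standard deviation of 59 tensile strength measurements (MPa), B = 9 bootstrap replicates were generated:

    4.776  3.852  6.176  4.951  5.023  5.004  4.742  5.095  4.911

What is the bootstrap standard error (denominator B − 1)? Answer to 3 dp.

SE* = 0.593

Bootstrap SE is the standard deviation of the 9 replicate standard deviations.
Mean of replicates: (4.776 + 3.852 + 6.176 + 4.951 + 5.023 + 5.004 + 4.742 + 5.095 + 4.911) / 9 = 44.5300 / 9 = 4.9478
Sum of squared deviations: (−0.1718)² + (−1.0958)² + (+1.2282)² + (+0.0032)² + (+0.0752)² + (+0.0562)² + (−0.2058)² + (+0.1472)² + (−0.0368)² = 2.8130
Variance = 2.8130 / 8 = 0.3516
SE* = √0.3516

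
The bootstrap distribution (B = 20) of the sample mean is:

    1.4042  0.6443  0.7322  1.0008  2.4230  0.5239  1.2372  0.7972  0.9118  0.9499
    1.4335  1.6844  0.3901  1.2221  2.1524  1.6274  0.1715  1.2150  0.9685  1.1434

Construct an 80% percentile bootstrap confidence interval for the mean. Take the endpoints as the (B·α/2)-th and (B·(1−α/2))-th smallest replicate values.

(0.3901, 1.6844)

Sorted replicates: 0.1715, 0.3901, 0.5239, 0.6443, 0.7322, 0.7972, 0.9118, 0.9499, 0.9685, 1.0008, 1.1434, 1.2150, 1.2221, 1.2372, 1.4042, 1.4335, 1.6274, 1.6844, 2.1524, 2.4230
α = 0.20; lower rank = 20 × 0.100 = 2; upper rank = 20 × 0.900 = 18.
The 2nd smallest replicate is 0.3901; the 18th is 1.6844.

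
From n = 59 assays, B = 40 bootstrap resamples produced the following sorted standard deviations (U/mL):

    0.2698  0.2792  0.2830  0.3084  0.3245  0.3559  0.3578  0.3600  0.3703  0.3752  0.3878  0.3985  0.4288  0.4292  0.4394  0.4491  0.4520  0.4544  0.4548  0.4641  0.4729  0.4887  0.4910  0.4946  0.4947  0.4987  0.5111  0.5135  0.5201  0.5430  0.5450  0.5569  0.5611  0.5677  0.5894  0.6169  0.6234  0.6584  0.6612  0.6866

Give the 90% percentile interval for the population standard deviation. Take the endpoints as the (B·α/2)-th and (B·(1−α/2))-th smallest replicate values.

α = 0.10; lower rank = 40 × 0.050 = 2; upper rank = 40 × 0.950 = 38.
The 2nd smallest replicate is 0.2792; the 38th is 0.6584.

(0.2792, 0.6584)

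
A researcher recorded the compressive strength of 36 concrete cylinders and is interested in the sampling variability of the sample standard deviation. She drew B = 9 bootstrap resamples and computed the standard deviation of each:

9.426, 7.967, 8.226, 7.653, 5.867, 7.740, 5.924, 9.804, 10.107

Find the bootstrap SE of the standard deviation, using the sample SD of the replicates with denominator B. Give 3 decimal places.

SE* = 1.444

Bootstrap SE is the standard deviation of the 9 replicate standard deviations.
Mean of replicates: (9.426 + 7.967 + 8.226 + 7.653 + 5.867 + 7.740 + 5.924 + 9.804 + 10.107) / 9 = 72.7140 / 9 = 8.0793
Sum of squared deviations: (+1.3467)² + (−0.1123)² + (+0.1467)² + (−0.4263)² + (−2.2123)² + (−0.3393)² + (−2.1553)² + (+1.7247)² + (+2.0277)² = 18.7703
Variance = 18.7703 / 9 = 2.0856
SE* = √2.0856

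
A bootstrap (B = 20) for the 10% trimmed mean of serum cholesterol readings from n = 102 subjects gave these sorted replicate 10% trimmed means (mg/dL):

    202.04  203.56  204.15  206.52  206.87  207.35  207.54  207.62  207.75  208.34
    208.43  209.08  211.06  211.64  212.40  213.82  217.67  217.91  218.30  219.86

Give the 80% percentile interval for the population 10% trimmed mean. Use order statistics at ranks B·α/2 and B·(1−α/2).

α = 0.20; lower rank = 20 × 0.100 = 2; upper rank = 20 × 0.900 = 18.
The 2nd smallest replicate is 203.56; the 18th is 217.91.

(203.56, 217.91)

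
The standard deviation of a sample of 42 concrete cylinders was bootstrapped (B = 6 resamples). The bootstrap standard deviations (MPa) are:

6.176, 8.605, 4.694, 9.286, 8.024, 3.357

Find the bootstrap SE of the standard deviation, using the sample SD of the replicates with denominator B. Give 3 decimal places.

SE* = 2.143

Bootstrap SE is the standard deviation of the 6 replicate standard deviations.
Mean of replicates: (6.176 + 8.605 + 4.694 + 9.286 + 8.024 + 3.357) / 6 = 40.1420 / 6 = 6.6903
Sum of squared deviations: (−0.5143)² + (+1.9147)² + (−1.9963)² + (+2.5957)² + (+1.3337)² + (−3.3333)² = 27.5431
Variance = 27.5431 / 6 = 4.5905
SE* = √4.5905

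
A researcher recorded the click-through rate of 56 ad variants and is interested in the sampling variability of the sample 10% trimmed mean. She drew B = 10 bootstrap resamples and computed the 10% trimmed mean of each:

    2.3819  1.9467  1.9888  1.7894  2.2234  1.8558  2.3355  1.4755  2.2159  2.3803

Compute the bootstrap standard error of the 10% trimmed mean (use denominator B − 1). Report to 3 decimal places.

Bootstrap SE is the standard deviation of the 10 replicate 10% trimmed means.
Mean of replicates: (2.3819 + 1.9467 + 1.9888 + 1.7894 + 2.2234 + 1.8558 + 2.3355 + 1.4755 + 2.2159 + 2.3803) / 10 = 20.59320 / 10 = 2.05932
Sum of squared deviations: (+0.32258)² + (−0.11262)² + (−0.07052)² + (−0.26992)² + (+0.16408)² + (−0.20352)² + (+0.27618)² + (−0.58382)² + (+0.15658)² + (+0.32098)² = 0.80758
Variance = 0.80758 / 9 = 0.08973
SE* = √0.08973

SE* = 0.300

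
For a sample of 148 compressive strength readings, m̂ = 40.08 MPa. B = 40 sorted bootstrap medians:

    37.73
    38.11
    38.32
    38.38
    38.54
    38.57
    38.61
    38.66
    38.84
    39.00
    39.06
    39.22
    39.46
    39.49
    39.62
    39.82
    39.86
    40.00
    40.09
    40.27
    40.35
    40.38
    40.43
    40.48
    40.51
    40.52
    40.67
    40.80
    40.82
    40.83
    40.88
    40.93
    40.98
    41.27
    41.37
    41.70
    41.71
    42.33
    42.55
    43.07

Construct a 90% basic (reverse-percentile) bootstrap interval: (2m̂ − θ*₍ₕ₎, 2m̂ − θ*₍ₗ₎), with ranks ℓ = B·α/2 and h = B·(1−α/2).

Percentile endpoints at ranks 2 and 38: θ*₍2₎ = 38.11, θ*₍38₎ = 42.33.
Basic interval reflects these around m̂:
  lower = 2 × 40.08 − 42.33 = 37.83
  upper = 2 × 40.08 − 38.11 = 42.05

(37.83, 42.05)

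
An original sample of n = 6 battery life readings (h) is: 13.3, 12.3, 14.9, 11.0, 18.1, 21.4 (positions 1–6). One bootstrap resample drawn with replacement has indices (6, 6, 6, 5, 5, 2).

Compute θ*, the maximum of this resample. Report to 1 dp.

θ* = 21.4

Resample values: 21.4, 21.4, 21.4, 18.1, 18.1, 12.3.
Maximum = 21.4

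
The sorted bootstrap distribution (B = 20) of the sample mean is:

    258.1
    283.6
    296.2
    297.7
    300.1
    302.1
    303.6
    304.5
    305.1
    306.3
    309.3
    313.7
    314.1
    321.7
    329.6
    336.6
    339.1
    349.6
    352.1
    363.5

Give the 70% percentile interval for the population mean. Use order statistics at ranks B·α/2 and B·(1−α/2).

α = 0.30; lower rank = 20 × 0.150 = 3; upper rank = 20 × 0.850 = 17.
The 3rd smallest replicate is 296.2; the 17th is 339.1.

(296.2, 339.1)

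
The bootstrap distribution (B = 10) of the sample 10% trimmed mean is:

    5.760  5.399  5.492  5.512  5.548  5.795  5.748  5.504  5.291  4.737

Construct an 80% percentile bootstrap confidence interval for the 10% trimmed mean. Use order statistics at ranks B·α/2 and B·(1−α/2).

(4.737, 5.760)

Sorted replicates: 4.737, 5.291, 5.399, 5.492, 5.504, 5.512, 5.548, 5.748, 5.760, 5.795
α = 0.20; lower rank = 10 × 0.100 = 1; upper rank = 10 × 0.900 = 9.
The 1st smallest replicate is 4.737; the 9th is 5.760.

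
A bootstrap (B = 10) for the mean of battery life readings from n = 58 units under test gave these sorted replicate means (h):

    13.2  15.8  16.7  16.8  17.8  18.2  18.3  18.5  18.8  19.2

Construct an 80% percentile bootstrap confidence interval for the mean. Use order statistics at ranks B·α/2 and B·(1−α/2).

(13.2, 18.8)

α = 0.20; lower rank = 10 × 0.100 = 1; upper rank = 10 × 0.900 = 9.
The 1st smallest replicate is 13.2; the 9th is 18.8.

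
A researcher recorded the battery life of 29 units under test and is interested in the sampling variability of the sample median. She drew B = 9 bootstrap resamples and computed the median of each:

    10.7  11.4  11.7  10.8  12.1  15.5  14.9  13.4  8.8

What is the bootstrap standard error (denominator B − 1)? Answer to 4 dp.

Bootstrap SE is the standard deviation of the 9 replicate medians.
Mean of replicates: (10.7 + 11.4 + 11.7 + 10.8 + 12.1 + 15.5 + 14.9 + 13.4 + 8.8) / 9 = 109.30000 / 9 = 12.14444
Sum of squared deviations: (−1.44444)² + (−0.74444)² + (−0.44444)² + (−1.34444)² + (−0.04444)² + (+3.35556)² + (+2.75556)² + (+1.25556)² + (−3.34444)² = 36.26222
Variance = 36.26222 / 8 = 4.53278
SE* = √4.53278

SE* = 2.1290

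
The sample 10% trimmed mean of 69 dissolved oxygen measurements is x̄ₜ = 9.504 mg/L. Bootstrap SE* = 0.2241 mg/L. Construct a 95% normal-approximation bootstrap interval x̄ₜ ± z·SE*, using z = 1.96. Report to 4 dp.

(9.0648, 9.9432)

Margin = 1.96 × 0.2241 = 0.43924
Interval: 9.504 ± 0.43924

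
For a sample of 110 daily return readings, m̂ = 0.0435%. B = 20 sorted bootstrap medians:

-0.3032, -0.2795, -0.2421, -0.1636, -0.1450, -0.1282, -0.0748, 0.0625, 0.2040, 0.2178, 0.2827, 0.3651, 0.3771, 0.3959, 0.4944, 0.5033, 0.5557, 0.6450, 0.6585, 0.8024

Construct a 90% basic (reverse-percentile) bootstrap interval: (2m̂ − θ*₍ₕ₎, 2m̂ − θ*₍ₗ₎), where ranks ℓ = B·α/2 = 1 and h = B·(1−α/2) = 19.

(-0.5715, 0.3902)

Percentile endpoints at ranks 1 and 19: θ*₍1₎ = -0.3032, θ*₍19₎ = 0.6585.
Basic interval reflects these around m̂:
  lower = 2 × 0.0435 − 0.6585 = -0.5715
  upper = 2 × 0.0435 − -0.3032 = 0.3902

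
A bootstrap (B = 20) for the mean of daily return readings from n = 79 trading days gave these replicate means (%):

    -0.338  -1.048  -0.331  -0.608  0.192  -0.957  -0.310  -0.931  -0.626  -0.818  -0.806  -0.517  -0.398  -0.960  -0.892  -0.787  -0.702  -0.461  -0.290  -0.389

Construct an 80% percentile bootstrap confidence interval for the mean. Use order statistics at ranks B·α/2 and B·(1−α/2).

(-0.960, -0.310)

Sorted replicates: -1.048, -0.960, -0.957, -0.931, -0.892, -0.818, -0.806, -0.787, -0.702, -0.626, -0.608, -0.517, -0.461, -0.398, -0.389, -0.338, -0.331, -0.310, -0.290, 0.192
α = 0.20; lower rank = 20 × 0.100 = 2; upper rank = 20 × 0.900 = 18.
The 2nd smallest replicate is -0.960; the 18th is -0.310.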